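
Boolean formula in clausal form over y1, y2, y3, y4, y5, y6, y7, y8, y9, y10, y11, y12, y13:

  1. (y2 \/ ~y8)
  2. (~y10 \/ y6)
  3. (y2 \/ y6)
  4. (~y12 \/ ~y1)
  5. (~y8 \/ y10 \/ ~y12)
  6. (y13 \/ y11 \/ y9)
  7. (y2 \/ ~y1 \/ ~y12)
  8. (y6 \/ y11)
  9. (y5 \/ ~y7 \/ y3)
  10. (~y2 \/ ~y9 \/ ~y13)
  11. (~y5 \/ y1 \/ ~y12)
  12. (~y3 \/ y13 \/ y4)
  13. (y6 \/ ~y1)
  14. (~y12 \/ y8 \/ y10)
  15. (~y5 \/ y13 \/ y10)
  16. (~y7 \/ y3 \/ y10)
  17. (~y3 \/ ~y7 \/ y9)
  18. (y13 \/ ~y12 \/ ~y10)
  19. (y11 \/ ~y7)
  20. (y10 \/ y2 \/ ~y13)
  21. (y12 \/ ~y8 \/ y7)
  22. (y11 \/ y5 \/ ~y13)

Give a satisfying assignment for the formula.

Pure literal: y4 appears only positively; assign y4 = True.
y11 occurs only positively in the remaining clauses — set y11 = True.
Branch on y1: take y1 = False.
For the remaining variables, y2 = True, y3 = False, y5 = False, y6 = False, y7 = False, y8 = False, y9 = False, y10 = False, y12 = False, y13 = True works.
Every clause has at least one true literal under this assignment.

y1=False, y2=True, y3=False, y4=True, y5=False, y6=False, y7=False, y8=False, y9=False, y10=False, y11=True, y12=False, y13=True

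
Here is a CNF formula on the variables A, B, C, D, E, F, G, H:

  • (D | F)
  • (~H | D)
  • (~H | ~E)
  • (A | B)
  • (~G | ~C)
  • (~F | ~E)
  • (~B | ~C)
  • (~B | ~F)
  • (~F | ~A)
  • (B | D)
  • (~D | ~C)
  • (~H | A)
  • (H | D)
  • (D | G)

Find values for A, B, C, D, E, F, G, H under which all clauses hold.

Pure literal: C appears only negated; assign C = False.
E occurs only negated in the remaining clauses — set E = False.
Try A = True.
  then F is forced to False.
  then D is forced to True.
B, G, H are now unconstrained; take B = True, G = False, H = True.
Every clause has at least one true literal under this assignment.
Check each clause:
  1. (D | F) — D is true.
  2. (D | ~H) — D is true.
  3. (~H | ~E) — ~E is true.
  4. (A | B) — A is true.
  5. (~G | ~C) — ~G is true.
  6. (~F | ~E) — ~F is true.
  7. (~C | ~B) — ~C is true.
  8. (~F | ~B) — ~F is true.
  9. (~A | ~F) — ~F is true.
  10. (B | D) — B is true.
  11. (~C | ~D) — ~C is true.
  12. (~H | A) — A is true.
  13. (H | D) — H is true.
  14. (G | D) — D is true.

A=T  B=T  C=F  D=T  E=F  F=F  G=F  H=T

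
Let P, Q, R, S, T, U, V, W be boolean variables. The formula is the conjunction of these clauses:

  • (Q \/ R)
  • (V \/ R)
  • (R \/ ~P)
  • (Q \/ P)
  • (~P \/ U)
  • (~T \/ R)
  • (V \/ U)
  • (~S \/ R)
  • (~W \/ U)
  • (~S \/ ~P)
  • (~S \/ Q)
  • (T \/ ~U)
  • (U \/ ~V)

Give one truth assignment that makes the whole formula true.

P=F  Q=T  R=T  S=T  T=T  U=T  V=T  W=F

Check each clause:
  1. (R \/ Q) — Q is true.
  2. (R \/ V) — R is true.
  3. (R \/ ~P) — R is true.
  4. (P \/ Q) — Q is true.
  5. (U \/ ~P) — U is true.
  6. (R \/ ~T) — R is true.
  7. (V \/ U) — U is true.
  8. (R \/ ~S) — R is true.
  9. (U \/ ~W) — ~W is true.
  10. (~P \/ ~S) — ~P is true.
  11. (Q \/ ~S) — Q is true.
  12. (T \/ ~U) — T is true.
  13. (~V \/ U) — U is true.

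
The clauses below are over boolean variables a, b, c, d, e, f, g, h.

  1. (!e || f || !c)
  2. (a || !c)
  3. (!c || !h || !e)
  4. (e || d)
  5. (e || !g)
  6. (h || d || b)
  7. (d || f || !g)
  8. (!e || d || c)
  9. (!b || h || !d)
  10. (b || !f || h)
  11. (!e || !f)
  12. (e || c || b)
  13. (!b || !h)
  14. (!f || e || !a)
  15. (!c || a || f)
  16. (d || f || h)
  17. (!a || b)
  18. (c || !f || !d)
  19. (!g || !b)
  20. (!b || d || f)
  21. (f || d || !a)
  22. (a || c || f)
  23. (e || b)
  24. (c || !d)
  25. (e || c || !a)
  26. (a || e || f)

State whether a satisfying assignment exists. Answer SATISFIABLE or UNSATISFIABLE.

UNSATISFIABLE

f = True:
  propagation gives e=False, d=True, g=False, a=False; an empty clause results — contradiction.
f = False:
  c = True:
    propagation gives e=False, a=True, d=True, g=False; an empty clause results — contradiction.
  c = False:
    propagation gives a=True, b=True, h=False, d=False; an empty clause results — contradiction.
Every branch closes, so no satisfying assignment exists.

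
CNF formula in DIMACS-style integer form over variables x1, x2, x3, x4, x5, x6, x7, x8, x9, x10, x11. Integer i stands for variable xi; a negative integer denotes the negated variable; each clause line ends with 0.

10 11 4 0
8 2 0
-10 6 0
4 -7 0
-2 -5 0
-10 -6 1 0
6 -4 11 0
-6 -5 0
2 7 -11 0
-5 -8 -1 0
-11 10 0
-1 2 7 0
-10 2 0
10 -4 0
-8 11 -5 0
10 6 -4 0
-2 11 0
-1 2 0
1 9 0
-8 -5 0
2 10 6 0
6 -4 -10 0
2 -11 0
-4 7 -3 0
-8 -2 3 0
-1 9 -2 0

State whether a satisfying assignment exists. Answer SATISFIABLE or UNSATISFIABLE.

SATISFIABLE

x5 occurs only negated in the remaining clauses — set x5 = False.
x9 occurs only positively in the remaining clauses — set x9 = True.
Try x1 = True.
  then x2 is forced to True.
  then x11 is forced to True.
  then x10 is forced to True.
  then x6 is forced to True.
Try x3 = True.
Branch on x4: take x4 = True.
  then x7 is forced to True.
x8 is now unconstrained; take x8 = True.
Every clause has at least one true literal under this assignment.
So x1 = 1, x2 = 1, x3 = 1, x4 = 1, x5 = 0, x6 = 1, x7 = 1, x8 = 1, x9 = 1, x10 = 1, x11 = 1 is a satisfying assignment.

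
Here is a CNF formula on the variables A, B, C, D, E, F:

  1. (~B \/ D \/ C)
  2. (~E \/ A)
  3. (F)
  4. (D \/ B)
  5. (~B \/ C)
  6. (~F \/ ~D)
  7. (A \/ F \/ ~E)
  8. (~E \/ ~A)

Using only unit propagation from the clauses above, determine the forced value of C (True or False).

(F) is a unit clause: F = True.
From (~F \/ ~D) and F = True: D = False.
From (B \/ D) and D = False: B = True.
In (~B \/ D \/ C), D, ~B are now false; C must hold, so C = True.

True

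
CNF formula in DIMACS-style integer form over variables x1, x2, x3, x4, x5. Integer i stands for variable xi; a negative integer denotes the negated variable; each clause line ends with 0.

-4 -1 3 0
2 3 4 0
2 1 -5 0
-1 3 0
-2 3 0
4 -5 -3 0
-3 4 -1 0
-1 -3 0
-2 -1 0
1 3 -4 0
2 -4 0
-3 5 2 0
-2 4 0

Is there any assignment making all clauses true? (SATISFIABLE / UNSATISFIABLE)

SATISFIABLE

Set x1 = False and propagate.
Branch on x2: take x2 = True.
  then x3 is forced to True.
  then x4 is forced to True.
x5 is now unconstrained; take x5 = True.
So x1=F  x2=T  x3=T  x4=T  x5=T is a satisfying assignment.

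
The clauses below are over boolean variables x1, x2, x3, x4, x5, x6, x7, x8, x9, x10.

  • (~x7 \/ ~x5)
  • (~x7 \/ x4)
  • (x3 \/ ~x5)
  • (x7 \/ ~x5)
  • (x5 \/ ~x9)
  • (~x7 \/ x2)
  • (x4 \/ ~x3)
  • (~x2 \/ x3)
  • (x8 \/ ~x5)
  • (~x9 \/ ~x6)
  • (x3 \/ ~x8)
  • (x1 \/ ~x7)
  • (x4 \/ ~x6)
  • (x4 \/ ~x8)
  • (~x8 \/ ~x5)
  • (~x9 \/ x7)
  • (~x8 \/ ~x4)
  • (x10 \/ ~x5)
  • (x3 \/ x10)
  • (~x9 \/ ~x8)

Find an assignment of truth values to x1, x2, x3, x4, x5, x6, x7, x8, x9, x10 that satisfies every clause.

x1 occurs only positively in the remaining clauses — set x1 = True.
Pure literal: x9 appears only negated; assign x9 = False.
Try x2 = False.
  then x7 is forced to False.
  then x5 is forced to False.
The remaining clauses are satisfied by x3 = True, x4 = True, x6 = True, x8 = False, x10 = True.
Every clause has at least one true literal under this assignment.

x1 = T, x2 = F, x3 = T, x4 = T, x5 = F, x6 = T, x7 = F, x8 = F, x9 = F, x10 = T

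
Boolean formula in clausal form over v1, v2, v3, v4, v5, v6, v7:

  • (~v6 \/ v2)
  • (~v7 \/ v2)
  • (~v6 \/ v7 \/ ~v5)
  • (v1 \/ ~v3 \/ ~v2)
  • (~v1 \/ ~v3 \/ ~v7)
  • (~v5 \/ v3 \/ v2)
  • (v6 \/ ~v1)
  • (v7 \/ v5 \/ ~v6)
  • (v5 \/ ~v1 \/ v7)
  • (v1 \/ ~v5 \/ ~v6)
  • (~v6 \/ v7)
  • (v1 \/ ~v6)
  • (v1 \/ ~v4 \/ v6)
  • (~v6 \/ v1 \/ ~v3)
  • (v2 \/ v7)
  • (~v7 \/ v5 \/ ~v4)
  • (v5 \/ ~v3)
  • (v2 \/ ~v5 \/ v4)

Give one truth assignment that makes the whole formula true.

v1 = T, v2 = T, v3 = F, v4 = T, v5 = T, v6 = T, v7 = T

Branch on v1: take v1 = True.
  then v6 is forced to True.
  then v2 is forced to True.
  then v7 is forced to True.
  then v3 is forced to False.
Branch on v4: take v4 = True.
  then v5 is forced to True.
Every clause has at least one true literal under this assignment.
Check each clause:
  1. (~v6 \/ v2) — v2 is true.
  2. (v2 \/ ~v7) — v2 is true.
  3. (v7 \/ ~v5 \/ ~v6) — v7 is true.
  4. (v1 \/ ~v3 \/ ~v2) — v1 is true.
  5. (~v7 \/ ~v1 \/ ~v3) — ~v3 is true.
  6. (v2 \/ v3 \/ ~v5) — v2 is true.
  7. (~v1 \/ v6) — v6 is true.
  8. (v5 \/ ~v6 \/ v7) — v5 is true.
  9. (v7 \/ ~v1 \/ v5) — v5 is true.
  10. (~v6 \/ ~v5 \/ v1) — v1 is true.
  11. (~v6 \/ v7) — v7 is true.
  12. (~v6 \/ v1) — v1 is true.
  13. (v6 \/ v1 \/ ~v4) — v1 is true.
  14. (~v6 \/ v1 \/ ~v3) — v1 is true.
  15. (v2 \/ v7) — v2 is true.
  16. (~v7 \/ ~v4 \/ v5) — v5 is true.
  17. (~v3 \/ v5) — ~v3 is true.
  18. (~v5 \/ v4 \/ v2) — v2 is true.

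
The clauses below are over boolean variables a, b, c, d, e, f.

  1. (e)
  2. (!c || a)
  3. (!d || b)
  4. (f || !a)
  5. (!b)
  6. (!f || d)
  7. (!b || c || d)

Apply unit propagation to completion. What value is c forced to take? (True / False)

False

(e) is a unit clause: e = True.
Unit clause (!b) sets b = False.
(b || !d) with b = False leaves only !d, so d = False.
In (!f || d), d is now false; !f must hold, so f = False.
From (f || !a) and f = False: a = False.
In (a || !c), a is now false; !c must hold, so c = False.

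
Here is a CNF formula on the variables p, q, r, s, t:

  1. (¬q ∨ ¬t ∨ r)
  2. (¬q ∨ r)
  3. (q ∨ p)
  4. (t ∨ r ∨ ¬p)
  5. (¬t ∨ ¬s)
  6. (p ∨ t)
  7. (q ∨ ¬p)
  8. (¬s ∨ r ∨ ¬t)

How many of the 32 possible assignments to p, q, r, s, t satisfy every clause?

4

Satisfying assignments:
  p=F q=T r=T s=F t=T
  p=T q=T r=T s=F t=F
  p=T q=T r=T s=F t=T
  p=T q=T r=T s=T t=F
Count: 4.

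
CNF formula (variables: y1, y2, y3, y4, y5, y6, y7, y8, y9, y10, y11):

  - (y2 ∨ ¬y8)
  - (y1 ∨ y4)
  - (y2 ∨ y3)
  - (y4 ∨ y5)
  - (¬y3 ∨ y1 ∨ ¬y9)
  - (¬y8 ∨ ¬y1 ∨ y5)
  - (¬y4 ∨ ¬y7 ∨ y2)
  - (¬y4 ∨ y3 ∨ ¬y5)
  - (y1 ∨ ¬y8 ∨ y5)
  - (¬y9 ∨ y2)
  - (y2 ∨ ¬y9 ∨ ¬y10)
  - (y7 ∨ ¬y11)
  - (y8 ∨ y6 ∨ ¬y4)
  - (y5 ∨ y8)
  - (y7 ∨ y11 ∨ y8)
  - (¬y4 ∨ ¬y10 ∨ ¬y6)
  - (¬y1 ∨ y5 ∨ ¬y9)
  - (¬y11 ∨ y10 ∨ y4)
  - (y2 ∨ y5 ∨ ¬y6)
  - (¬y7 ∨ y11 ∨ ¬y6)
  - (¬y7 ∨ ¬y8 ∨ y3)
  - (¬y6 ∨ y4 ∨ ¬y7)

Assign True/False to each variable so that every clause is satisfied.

y1 = 1, y2 = 1, y3 = 0, y4 = 0, y5 = 1, y6 = 1, y7 = 0, y8 = 1, y9 = 1, y10 = 1, y11 = 0

Check each clause:
  1. (y2 ∨ ¬y8) — y2 is true.
  2. (y4 ∨ y1) — y1 is true.
  3. (y3 ∨ y2) — y2 is true.
  4. (y5 ∨ y4) — y5 is true.
  5. (y1 ∨ ¬y9 ∨ ¬y3) — y1 is true.
  6. (¬y1 ∨ y5 ∨ ¬y8) — y5 is true.
  7. (y2 ∨ ¬y7 ∨ ¬y4) — ¬y7 is true.
  8. (y3 ∨ ¬y4 ∨ ¬y5) — ¬y4 is true.
  9. (y1 ∨ y5 ∨ ¬y8) — y1 is true.
  10. (¬y9 ∨ y2) — y2 is true.
  11. (y2 ∨ ¬y10 ∨ ¬y9) — y2 is true.
  12. (y7 ∨ ¬y11) — ¬y11 is true.
  13. (¬y4 ∨ y6 ∨ y8) — y8 is true.
  14. (y5 ∨ y8) — y8 is true.
  15. (y11 ∨ y7 ∨ y8) — y8 is true.
  16. (¬y4 ∨ ¬y6 ∨ ¬y10) — ¬y4 is true.
  17. (¬y9 ∨ y5 ∨ ¬y1) — y5 is true.
  18. (¬y11 ∨ y10 ∨ y4) — y10 is true.
  19. (y2 ∨ ¬y6 ∨ y5) — y2 is true.
  20. (¬y7 ∨ ¬y6 ∨ y11) — ¬y7 is true.
  21. (¬y8 ∨ y3 ∨ ¬y7) — ¬y7 is true.
  22. (y4 ∨ ¬y7 ∨ ¬y6) — ¬y7 is true.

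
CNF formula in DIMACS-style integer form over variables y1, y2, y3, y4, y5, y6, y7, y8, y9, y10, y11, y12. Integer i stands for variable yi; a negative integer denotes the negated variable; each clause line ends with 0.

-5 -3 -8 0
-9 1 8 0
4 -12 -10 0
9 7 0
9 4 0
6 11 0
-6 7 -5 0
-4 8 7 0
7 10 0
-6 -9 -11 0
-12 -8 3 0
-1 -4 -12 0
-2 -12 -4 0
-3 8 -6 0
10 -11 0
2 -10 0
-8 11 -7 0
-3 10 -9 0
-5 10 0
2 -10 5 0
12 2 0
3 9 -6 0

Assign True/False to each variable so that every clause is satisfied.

y1=False, y2=True, y3=True, y4=False, y5=False, y6=False, y7=True, y8=True, y9=True, y10=True, y11=True, y12=False

Check each clause:
  1. {¬y8, ¬y3, ¬y5} — ¬y5 is true.
  2. {y1, ¬y9, y8} — y8 is true.
  3. {¬y10, y4, ¬y12} — ¬y12 is true.
  4. {y7, y9} — y9 is true.
  5. {y4, y9} — y9 is true.
  6. {y6, y11} — y11 is true.
  7. {¬y6, y7, ¬y5} — ¬y6 is true.
  8. {y8, ¬y4, y7} — y8 is true.
  9. {y7, y10} — y10 is true.
  10. {¬y6, ¬y9, ¬y11} — ¬y6 is true.
  11. {y3, ¬y8, ¬y12} — y3 is true.
  12. {¬y4, ¬y12, ¬y1} — ¬y12 is true.
  13. {¬y2, ¬y4, ¬y12} — ¬y12 is true.
  14. {y8, ¬y3, ¬y6} — y8 is true.
  15. {¬y11, y10} — y10 is true.
  16. {¬y10, y2} — y2 is true.
  17. {y11, ¬y7, ¬y8} — y11 is true.
  18. {y10, ¬y3, ¬y9} — y10 is true.
  19. {¬y5, y10} — y10 is true.
  20. {y5, y2, ¬y10} — y2 is true.
  21. {y12, y2} — y2 is true.
  22. {y9, y3, ¬y6} — y9 is true.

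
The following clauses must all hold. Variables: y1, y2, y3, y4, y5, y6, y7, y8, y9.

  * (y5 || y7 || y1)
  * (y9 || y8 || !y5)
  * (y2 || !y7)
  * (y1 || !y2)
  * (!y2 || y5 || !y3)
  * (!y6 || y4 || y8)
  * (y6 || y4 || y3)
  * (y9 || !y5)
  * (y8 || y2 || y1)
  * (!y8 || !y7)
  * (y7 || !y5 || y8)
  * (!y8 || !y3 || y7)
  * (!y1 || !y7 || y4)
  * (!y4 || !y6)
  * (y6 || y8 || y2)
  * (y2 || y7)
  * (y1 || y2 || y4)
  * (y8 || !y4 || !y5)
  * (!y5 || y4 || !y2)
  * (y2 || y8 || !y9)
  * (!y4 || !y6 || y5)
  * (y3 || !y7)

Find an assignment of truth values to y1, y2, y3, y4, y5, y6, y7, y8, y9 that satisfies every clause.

y1 = True  y2 = True  y3 = False  y4 = False  y5 = False  y6 = True  y7 = False  y8 = True  y9 = False

Try y1 = True.
Branch on y2: take y2 = True.
The remaining clauses are satisfied by y3 = False, y4 = False, y5 = False, y6 = True, y7 = False, y8 = True, y9 = False.
Every clause has at least one true literal under this assignment.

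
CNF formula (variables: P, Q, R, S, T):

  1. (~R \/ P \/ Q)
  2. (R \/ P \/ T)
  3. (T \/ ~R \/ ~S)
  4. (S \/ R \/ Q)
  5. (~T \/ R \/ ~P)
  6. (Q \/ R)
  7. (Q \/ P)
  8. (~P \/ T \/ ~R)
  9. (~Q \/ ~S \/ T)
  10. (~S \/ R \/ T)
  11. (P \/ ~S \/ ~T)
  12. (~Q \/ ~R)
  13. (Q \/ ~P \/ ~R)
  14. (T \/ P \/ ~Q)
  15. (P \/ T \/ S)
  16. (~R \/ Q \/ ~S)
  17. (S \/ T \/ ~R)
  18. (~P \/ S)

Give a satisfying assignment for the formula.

Set P = False and propagate.
  then Q is forced to True.
  then R is forced to False.
  then T is forced to True.
  then S is forced to False.
Every clause has at least one true literal under this assignment.

P=F, Q=T, R=F, S=F, T=T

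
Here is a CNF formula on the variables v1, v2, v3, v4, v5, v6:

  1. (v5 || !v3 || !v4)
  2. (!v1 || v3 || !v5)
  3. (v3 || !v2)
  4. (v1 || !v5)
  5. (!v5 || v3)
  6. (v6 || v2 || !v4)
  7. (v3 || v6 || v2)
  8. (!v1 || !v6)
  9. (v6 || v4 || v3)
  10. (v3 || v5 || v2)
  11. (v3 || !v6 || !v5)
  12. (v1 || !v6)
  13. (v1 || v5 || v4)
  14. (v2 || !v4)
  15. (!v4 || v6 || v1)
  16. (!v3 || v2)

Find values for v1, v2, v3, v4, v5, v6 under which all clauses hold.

v1=T, v2=T, v3=T, v4=F, v5=T, v6=F

Check each clause:
  1. (v5 || !v3 || !v4) — v5 is true.
  2. (v3 || !v5 || !v1) — v3 is true.
  3. (v3 || !v2) — v3 is true.
  4. (v1 || !v5) — v1 is true.
  5. (v3 || !v5) — v3 is true.
  6. (!v4 || v6 || v2) — v2 is true.
  7. (v6 || v2 || v3) — v2 is true.
  8. (!v6 || !v1) — !v6 is true.
  9. (v6 || v3 || v4) — v3 is true.
  10. (v5 || v2 || v3) — v2 is true.
  11. (v3 || !v5 || !v6) — !v6 is true.
  12. (v1 || !v6) — v1 is true.
  13. (v1 || v4 || v5) — v1 is true.
  14. (!v4 || v2) — v2 is true.
  15. (!v4 || v6 || v1) — v1 is true.
  16. (!v3 || v2) — v2 is true.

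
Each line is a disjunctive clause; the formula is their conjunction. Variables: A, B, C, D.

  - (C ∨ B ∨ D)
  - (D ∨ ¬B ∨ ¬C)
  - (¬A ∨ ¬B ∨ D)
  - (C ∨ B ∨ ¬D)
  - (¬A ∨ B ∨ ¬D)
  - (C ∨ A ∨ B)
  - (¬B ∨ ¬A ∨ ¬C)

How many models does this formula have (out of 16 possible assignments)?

7

Case analysis on B and C:
  B=1, C=1: remaining (A,D) ∈ {(0,1)} — 1.
  B=1, C=0: remaining (A,D) ∈ {(0,0); (0,1); (1,1)} — 3.
  B=0, C=1: remaining (A,D) ∈ {(0,0); (0,1); (1,0)} — 3.
  B=0, C=0: a clause becomes empty — 0.
Total: 1 + 3 + 3 + 0 = 7.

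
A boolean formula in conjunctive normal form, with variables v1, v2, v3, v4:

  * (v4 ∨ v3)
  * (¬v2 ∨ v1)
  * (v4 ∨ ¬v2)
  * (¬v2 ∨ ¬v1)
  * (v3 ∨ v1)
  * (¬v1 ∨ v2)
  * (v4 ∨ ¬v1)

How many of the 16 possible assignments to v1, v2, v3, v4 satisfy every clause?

2

Satisfying assignments:
  v1=0 v2=0 v3=1 v4=0
  v1=0 v2=0 v3=1 v4=1
Count: 2.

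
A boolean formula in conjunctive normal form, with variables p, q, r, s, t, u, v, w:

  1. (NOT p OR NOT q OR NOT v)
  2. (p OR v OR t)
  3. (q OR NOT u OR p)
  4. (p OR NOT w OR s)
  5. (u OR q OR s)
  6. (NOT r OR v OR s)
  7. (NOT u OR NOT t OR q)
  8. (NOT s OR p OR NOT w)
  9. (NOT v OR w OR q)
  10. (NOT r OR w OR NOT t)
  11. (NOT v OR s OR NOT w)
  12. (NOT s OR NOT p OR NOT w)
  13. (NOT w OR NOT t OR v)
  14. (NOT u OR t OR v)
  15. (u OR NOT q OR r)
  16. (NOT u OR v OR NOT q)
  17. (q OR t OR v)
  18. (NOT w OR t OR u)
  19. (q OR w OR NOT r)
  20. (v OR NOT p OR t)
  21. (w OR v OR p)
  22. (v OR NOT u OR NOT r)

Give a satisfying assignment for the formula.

p=F, q=T, r=F, s=F, t=F, u=T, v=T, w=F

Set p = False and propagate.
Try q = True.
Try r = False.
  then u is forced to True.
  then v is forced to True.
The remaining clauses are satisfied by s = False, t = False, w = False.
Every clause has at least one true literal under this assignment.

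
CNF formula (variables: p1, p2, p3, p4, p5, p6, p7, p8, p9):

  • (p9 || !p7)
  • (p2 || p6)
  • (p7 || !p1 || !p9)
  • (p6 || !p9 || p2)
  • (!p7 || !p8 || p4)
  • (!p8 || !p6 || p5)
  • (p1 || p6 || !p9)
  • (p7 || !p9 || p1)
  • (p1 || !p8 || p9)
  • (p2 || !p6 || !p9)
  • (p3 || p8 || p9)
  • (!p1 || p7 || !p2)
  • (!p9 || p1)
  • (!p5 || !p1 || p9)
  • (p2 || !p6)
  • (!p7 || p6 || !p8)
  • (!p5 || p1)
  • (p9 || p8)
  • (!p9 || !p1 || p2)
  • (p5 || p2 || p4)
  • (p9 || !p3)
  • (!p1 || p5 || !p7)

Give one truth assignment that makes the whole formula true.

p1=True, p2=True, p3=True, p4=True, p5=True, p6=True, p7=True, p8=False, p9=True

p4 occurs only positively in the remaining clauses — set p4 = True.
Set p1 = True and propagate.
Try p2 = True.
  then p7 is forced to True.
  then p9 is forced to True.
  then p5 is forced to True.
The remaining clauses are satisfied by p3 = True, p6 = True, p8 = False.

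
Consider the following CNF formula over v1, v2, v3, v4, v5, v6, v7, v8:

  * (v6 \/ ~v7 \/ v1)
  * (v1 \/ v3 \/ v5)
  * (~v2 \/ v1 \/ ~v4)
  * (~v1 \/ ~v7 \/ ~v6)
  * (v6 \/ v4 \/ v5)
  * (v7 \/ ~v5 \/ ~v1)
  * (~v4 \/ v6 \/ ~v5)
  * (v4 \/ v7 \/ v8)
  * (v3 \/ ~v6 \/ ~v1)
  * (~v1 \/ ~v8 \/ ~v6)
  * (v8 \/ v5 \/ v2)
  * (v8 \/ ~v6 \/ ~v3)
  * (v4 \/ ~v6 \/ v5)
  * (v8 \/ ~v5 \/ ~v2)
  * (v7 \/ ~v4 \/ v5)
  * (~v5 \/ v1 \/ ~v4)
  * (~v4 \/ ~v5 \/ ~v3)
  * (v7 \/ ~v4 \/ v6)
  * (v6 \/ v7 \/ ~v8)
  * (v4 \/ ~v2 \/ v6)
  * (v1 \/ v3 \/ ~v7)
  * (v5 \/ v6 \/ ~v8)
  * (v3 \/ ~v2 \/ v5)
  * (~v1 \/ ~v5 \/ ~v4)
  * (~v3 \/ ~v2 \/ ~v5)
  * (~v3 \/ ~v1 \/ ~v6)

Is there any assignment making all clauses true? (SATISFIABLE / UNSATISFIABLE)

SATISFIABLE

Try v1 = True.
The remaining clauses are satisfied by v2 = False, v3 = False, v4 = False, v5 = True, v6 = False, v7 = True, v8 = False.
So v1=1, v2=0, v3=0, v4=0, v5=1, v6=0, v7=1, v8=0 is a satisfying assignment.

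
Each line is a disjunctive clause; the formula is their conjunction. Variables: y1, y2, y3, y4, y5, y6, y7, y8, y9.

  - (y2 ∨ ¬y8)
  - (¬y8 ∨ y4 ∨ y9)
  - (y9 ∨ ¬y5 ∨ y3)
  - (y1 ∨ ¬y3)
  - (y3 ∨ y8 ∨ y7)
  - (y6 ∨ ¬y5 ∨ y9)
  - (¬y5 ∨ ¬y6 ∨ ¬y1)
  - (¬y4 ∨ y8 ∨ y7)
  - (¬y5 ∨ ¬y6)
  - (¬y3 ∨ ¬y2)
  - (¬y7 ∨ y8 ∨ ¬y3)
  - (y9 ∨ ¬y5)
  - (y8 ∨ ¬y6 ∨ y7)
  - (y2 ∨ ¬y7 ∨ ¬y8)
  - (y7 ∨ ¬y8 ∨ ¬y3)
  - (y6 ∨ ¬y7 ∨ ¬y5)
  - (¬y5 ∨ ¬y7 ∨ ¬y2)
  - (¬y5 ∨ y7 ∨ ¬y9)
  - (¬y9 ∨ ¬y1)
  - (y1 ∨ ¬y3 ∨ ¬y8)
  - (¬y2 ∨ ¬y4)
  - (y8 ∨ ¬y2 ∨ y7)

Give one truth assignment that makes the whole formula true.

y5 occurs only negated in the remaining clauses — set y5 = False.
Try y1 = False.
  then y3 is forced to False.
Branch on y2: take y2 = False.
  then y8 is forced to False.
  then y7 is forced to True.
y4, y6, y9 are now unconstrained; take y4 = True, y6 = False, y9 = True.

y1=F, y2=F, y3=F, y4=T, y5=F, y6=F, y7=T, y8=F, y9=T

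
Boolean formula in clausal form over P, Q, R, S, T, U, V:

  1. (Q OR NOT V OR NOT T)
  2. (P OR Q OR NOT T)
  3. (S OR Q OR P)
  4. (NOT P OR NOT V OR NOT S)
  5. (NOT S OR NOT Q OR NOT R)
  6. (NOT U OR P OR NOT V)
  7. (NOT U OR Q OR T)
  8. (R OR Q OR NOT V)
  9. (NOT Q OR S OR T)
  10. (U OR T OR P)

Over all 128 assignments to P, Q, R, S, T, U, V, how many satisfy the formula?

Split on Q, then P.
  Q=T, P=T: U free; 6 ways for (R,S,T,V) × 2^1 = 12.
  Q=T, P=F: 10 of the 32 assignments to (R,S,T,U,V) work.
  Q=F, P=T: 13 of the 32 assignments to (R,S,T,U,V) work.
  Q=F, P=F: a clause becomes empty — 0.
Total: 12 + 10 + 13 + 0 = 35.

35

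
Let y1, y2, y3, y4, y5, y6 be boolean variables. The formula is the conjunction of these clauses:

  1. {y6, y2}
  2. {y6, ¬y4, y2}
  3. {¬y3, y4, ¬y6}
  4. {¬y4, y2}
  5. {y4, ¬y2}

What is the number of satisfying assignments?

Case analysis on y2 and y4:
  y2=1, y4=1: y1, y3, y5, y6 free → 2^4 = 16.
  y2=1, y4=0: a clause becomes empty — 0.
  y2=0, y4=1: a clause becomes empty — 0.
  y2=0, y4=0: remaining (y1,y3,y5,y6) ∈ {(0,0,0,1); (0,0,1,1); (1,0,0,1); (1,0,1,1)} — 4.
Total: 16 + 0 + 0 + 4 = 20.

20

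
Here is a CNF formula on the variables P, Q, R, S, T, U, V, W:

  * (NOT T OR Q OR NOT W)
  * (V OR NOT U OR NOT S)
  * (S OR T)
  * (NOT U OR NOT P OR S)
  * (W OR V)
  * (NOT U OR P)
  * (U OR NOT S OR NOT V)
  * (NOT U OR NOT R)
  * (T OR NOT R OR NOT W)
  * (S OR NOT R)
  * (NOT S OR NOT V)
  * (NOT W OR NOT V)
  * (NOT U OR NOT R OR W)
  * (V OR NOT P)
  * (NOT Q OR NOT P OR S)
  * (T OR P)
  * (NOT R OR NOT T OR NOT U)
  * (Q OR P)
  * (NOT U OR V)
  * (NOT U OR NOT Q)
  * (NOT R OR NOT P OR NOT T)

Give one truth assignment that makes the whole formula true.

Branch on P: take P = False.
  then U is forced to False.
  then T is forced to True.
  then Q is forced to True.
Try R = True.
  then S is forced to True.
  then V is forced to False.
  then W is forced to True.
Every clause has at least one true literal under this assignment.

P = 0, Q = 1, R = 1, S = 1, T = 1, U = 0, V = 0, W = 1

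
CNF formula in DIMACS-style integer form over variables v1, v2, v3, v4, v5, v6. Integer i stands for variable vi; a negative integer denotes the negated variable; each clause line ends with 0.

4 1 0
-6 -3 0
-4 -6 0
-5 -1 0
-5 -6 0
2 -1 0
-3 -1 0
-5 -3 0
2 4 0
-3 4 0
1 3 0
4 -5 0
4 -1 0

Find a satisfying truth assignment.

v1=False, v2=False, v3=True, v4=True, v5=False, v6=False

Check each clause:
  1. (v4 ∨ v1) — v4 is true.
  2. (¬v3 ∨ ¬v6) — ¬v6 is true.
  3. (¬v6 ∨ ¬v4) — ¬v6 is true.
  4. (¬v1 ∨ ¬v5) — ¬v5 is true.
  5. (¬v5 ∨ ¬v6) — ¬v6 is true.
  6. (v2 ∨ ¬v1) — ¬v1 is true.
  7. (¬v1 ∨ ¬v3) — ¬v1 is true.
  8. (¬v5 ∨ ¬v3) — ¬v5 is true.
  9. (v2 ∨ v4) — v4 is true.
  10. (¬v3 ∨ v4) — v4 is true.
  11. (v3 ∨ v1) — v3 is true.
  12. (¬v5 ∨ v4) — ¬v5 is true.
  13. (¬v1 ∨ v4) — v4 is true.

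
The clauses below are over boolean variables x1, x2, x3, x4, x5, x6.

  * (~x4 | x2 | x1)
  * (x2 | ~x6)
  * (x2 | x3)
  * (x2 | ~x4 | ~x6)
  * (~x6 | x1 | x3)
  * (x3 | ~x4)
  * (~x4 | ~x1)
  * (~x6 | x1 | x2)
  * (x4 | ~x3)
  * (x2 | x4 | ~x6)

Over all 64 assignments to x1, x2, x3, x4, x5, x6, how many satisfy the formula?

10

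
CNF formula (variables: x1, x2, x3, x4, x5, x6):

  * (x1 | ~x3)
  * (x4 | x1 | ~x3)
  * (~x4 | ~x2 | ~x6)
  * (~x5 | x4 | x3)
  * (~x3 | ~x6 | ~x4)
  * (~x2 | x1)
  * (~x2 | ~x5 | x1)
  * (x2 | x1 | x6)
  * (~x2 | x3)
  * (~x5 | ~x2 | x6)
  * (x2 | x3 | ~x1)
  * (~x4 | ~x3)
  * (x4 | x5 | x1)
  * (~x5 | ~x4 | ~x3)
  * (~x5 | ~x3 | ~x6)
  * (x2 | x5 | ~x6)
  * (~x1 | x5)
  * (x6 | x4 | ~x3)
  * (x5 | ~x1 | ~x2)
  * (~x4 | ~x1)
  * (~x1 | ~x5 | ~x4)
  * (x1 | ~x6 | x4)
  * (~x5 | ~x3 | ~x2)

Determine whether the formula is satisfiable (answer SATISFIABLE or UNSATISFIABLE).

SATISFIABLE

Try x1 = False.
  then x3 is forced to False.
  then x2 is forced to False.
  then x6 is forced to True.
  then x5 is forced to True.
  then x4 is forced to True.
Every clause has at least one true literal under this assignment.
So x1=0, x2=0, x3=0, x4=1, x5=1, x6=1 is a satisfying assignment.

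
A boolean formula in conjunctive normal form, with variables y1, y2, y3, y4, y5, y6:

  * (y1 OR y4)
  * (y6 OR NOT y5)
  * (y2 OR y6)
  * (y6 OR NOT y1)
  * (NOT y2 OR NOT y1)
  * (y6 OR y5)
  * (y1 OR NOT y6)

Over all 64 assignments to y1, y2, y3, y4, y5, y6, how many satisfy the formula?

Satisfying assignments:
  y1=1 y2=0 y3=0 y4=0 y5=0 y6=1
  y1=1 y2=0 y3=0 y4=0 y5=1 y6=1
  y1=1 y2=0 y3=0 y4=1 y5=0 y6=1
  y1=1 y2=0 y3=0 y4=1 y5=1 y6=1
  y1=1 y2=0 y3=1 y4=0 y5=0 y6=1
  y1=1 y2=0 y3=1 y4=0 y5=1 y6=1
  y1=1 y2=0 y3=1 y4=1 y5=0 y6=1
  y1=1 y2=0 y3=1 y4=1 y5=1 y6=1
That's 8 in total.

8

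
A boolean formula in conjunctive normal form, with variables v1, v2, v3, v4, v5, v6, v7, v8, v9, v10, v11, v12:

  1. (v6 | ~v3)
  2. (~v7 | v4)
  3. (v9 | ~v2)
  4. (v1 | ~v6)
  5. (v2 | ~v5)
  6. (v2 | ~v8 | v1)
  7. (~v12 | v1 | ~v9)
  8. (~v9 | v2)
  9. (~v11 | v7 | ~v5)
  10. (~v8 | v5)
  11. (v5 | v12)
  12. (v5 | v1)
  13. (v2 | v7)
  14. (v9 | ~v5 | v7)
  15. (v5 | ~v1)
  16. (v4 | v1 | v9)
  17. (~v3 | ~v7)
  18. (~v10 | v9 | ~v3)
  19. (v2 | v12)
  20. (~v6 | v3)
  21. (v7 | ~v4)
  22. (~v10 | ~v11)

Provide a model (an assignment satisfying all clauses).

v1=True, v2=True, v3=False, v4=True, v5=True, v6=False, v7=True, v8=False, v9=True, v10=True, v11=False, v12=False

Check each clause:
  1. (v6 | ~v3) — ~v3 is true.
  2. (~v7 | v4) — v4 is true.
  3. (~v2 | v9) — v9 is true.
  4. (~v6 | v1) — v1 is true.
  5. (~v5 | v2) — v2 is true.
  6. (v1 | v2 | ~v8) — ~v8 is true.
  7. (~v12 | ~v9 | v1) — v1 is true.
  8. (v2 | ~v9) — v2 is true.
  9. (~v5 | v7 | ~v11) — ~v11 is true.
  10. (~v8 | v5) — ~v8 is true.
  11. (v5 | v12) — v5 is true.
  12. (v1 | v5) — v1 is true.
  13. (v7 | v2) — v2 is true.
  14. (v7 | ~v5 | v9) — v9 is true.
  15. (~v1 | v5) — v5 is true.
  16. (v9 | v1 | v4) — v1 is true.
  17. (~v7 | ~v3) — ~v3 is true.
  18. (~v3 | v9 | ~v10) — v9 is true.
  19. (v2 | v12) — v2 is true.
  20. (v3 | ~v6) — ~v6 is true.
  21. (~v4 | v7) — v7 is true.
  22. (~v11 | ~v10) — ~v11 is true.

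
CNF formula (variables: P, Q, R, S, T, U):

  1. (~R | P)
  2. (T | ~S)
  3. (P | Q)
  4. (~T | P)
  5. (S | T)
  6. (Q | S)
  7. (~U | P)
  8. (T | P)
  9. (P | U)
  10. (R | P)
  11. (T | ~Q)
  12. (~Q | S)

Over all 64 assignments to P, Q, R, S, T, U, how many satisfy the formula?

8

Case analysis on P and T:
  P=T, T=T: forces S=T; Q, R, U free → 2^3 = 8.
  P=T, T=F: a clause becomes empty — 0.
  P=F, T=T: a clause becomes empty — 0.
  P=F, T=F: a clause becomes empty — 0.
Total: 8 + 0 + 0 + 0 = 8.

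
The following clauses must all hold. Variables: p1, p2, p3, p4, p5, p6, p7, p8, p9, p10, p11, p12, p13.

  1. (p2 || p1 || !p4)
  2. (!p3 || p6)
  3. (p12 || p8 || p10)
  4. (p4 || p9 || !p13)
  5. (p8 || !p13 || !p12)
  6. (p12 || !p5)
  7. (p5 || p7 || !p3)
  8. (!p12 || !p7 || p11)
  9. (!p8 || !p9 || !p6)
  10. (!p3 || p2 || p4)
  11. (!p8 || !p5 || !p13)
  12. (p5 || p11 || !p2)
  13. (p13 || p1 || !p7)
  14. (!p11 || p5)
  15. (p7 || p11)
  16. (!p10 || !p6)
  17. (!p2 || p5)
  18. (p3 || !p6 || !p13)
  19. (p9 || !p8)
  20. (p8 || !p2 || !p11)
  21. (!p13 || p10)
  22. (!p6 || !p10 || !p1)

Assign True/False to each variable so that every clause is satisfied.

Branch on p1: take p1 = True.
Try p2 = False.
Branch on p3: take p3 = False.
The remaining clauses are satisfied by p4 = False, p5 = True, p6 = False, p7 = False, p8 = False, p9 = True, p10 = False, p11 = True, p12 = True, p13 = False.

p1 = 1, p2 = 0, p3 = 0, p4 = 0, p5 = 1, p6 = 0, p7 = 0, p8 = 0, p9 = 1, p10 = 0, p11 = 1, p12 = 1, p13 = 0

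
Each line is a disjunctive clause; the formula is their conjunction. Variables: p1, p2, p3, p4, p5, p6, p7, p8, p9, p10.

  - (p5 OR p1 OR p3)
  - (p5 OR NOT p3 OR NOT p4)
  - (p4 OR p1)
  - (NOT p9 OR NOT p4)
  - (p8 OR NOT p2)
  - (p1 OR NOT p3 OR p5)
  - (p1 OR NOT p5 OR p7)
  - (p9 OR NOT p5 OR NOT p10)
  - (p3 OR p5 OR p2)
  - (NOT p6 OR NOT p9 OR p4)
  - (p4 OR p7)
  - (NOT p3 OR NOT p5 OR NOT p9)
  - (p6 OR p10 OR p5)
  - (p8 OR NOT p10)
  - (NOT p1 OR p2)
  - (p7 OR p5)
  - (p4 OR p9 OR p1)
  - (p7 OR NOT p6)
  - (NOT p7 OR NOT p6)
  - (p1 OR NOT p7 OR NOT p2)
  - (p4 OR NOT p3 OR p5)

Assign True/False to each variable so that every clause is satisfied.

p1 = T, p2 = T, p3 = T, p4 = T, p5 = T, p6 = F, p7 = T, p8 = T, p9 = F, p10 = F

Check each clause:
  1. (p3 OR p5 OR p1) — p1 is true.
  2. (NOT p4 OR NOT p3 OR p5) — p5 is true.
  3. (p1 OR p4) — p1 is true.
  4. (NOT p9 OR NOT p4) — NOT p9 is true.
  5. (NOT p2 OR p8) — p8 is true.
  6. (p5 OR p1 OR NOT p3) — p1 is true.
  7. (p7 OR p1 OR NOT p5) — p1 is true.
  8. (p9 OR NOT p5 OR NOT p10) — NOT p10 is true.
  9. (p5 OR p3 OR p2) — p2 is true.
  10. (p4 OR NOT p9 OR NOT p6) — NOT p6 is true.
  11. (p7 OR p4) — p4 is true.
  12. (NOT p3 OR NOT p5 OR NOT p9) — NOT p9 is true.
  13. (p5 OR p6 OR p10) — p5 is true.
  14. (p8 OR NOT p10) — p8 is true.
  15. (NOT p1 OR p2) — p2 is true.
  16. (p5 OR p7) — p5 is true.
  17. (p9 OR p4 OR p1) — p4 is true.
  18. (p7 OR NOT p6) — NOT p6 is true.
  19. (NOT p6 OR NOT p7) — NOT p6 is true.
  20. (p1 OR NOT p2 OR NOT p7) — p1 is true.
  21. (p5 OR p4 OR NOT p3) — p5 is true.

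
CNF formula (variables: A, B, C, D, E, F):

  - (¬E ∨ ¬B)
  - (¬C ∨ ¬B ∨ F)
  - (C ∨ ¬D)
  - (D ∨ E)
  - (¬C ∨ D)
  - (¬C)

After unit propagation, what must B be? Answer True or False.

Unit clause (¬C) sets C = False.
In (C ∨ ¬D), C is now false; ¬D must hold, so D = False.
(E ∨ D): since D = False, the clause reduces to (E). E = True.
In (¬B ∨ ¬E), ¬E is now false; ¬B must hold, so B = False.

False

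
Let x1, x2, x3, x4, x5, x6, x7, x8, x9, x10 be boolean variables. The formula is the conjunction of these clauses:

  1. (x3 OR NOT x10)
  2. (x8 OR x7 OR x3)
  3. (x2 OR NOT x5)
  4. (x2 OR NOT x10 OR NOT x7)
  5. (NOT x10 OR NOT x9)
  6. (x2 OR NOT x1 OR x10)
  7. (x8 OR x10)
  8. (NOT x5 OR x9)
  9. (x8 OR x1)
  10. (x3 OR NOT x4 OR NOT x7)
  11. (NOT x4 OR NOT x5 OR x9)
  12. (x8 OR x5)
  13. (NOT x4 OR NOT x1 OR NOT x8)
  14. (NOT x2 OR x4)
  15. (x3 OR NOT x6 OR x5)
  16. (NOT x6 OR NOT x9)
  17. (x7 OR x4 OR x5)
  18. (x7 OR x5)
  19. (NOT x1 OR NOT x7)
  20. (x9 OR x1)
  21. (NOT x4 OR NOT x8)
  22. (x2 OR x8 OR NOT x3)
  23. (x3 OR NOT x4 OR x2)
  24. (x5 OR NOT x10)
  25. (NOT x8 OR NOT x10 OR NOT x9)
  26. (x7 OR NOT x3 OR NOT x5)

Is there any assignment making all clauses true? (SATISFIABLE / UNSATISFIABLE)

SATISFIABLE

Pure literal: x6 appears only negated; assign x6 = False.
Branch on x1: take x1 = False.
  then x8 is forced to True.
  then x9 is forced to True.
  then x10 is forced to False.
  then x4 is forced to False.
  then x2 is forced to False.
  then x5 is forced to False.
  then x7 is forced to True.
x3 is now unconstrained; take x3 = True.
Every clause has at least one true literal under this assignment.
So x1=False, x2=False, x3=True, x4=False, x5=False, x6=False, x7=True, x8=True, x9=True, x10=False is a satisfying assignment.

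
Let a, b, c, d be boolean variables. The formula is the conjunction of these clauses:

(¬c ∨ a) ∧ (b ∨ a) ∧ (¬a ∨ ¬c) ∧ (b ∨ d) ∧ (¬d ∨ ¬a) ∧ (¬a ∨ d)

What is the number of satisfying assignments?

Satisfying assignments:
  a=0 b=1 c=0 d=0
  a=0 b=1 c=0 d=1
That's 2 in total.

2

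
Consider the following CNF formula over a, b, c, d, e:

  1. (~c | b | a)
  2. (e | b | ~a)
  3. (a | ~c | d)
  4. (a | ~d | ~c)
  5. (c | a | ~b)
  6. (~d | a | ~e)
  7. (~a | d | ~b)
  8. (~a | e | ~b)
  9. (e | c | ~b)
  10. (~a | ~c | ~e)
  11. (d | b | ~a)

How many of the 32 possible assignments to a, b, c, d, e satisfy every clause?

Satisfying assignments:
  a=F b=F c=F d=F e=F
  a=F b=F c=F d=F e=T
  a=F b=F c=F d=T e=F
  a=T b=F c=F d=T e=T
  a=T b=T c=F d=T e=T
Count: 5.

5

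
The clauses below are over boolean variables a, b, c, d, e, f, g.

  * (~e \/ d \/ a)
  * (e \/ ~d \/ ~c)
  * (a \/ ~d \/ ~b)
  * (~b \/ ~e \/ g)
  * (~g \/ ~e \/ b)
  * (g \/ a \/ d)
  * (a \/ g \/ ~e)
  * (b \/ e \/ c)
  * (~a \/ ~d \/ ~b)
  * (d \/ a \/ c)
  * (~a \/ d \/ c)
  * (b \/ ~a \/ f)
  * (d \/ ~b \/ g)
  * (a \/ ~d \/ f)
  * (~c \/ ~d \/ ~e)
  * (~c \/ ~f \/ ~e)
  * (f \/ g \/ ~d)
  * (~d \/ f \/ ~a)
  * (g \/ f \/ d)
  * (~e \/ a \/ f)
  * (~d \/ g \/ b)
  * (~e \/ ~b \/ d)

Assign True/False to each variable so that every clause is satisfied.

Branch on a: take a = False.
For the remaining variables, b = False, c = True, d = False, e = False, f = False, g = True works.
Check each clause:
  1. (~e \/ a \/ d) — ~e is true.
  2. (e \/ ~d \/ ~c) — ~d is true.
  3. (a \/ ~b \/ ~d) — ~d is true.
  4. (~b \/ g \/ ~e) — ~e is true.
  5. (~g \/ b \/ ~e) — ~e is true.
  6. (g \/ a \/ d) — g is true.
  7. (g \/ a \/ ~e) — ~e is true.
  8. (e \/ b \/ c) — c is true.
  9. (~d \/ ~b \/ ~a) — ~d is true.
  10. (c \/ d \/ a) — c is true.
  11. (d \/ ~a \/ c) — c is true.
  12. (b \/ ~a \/ f) — ~a is true.
  13. (~b \/ g \/ d) — ~b is true.
  14. (~d \/ f \/ a) — ~d is true.
  15. (~e \/ ~d \/ ~c) — ~e is true.
  16. (~f \/ ~c \/ ~e) — ~f is true.
  17. (~d \/ g \/ f) — ~d is true.
  18. (~d \/ ~a \/ f) — ~d is true.
  19. (f \/ d \/ g) — g is true.
  20. (a \/ f \/ ~e) — ~e is true.
  21. (g \/ b \/ ~d) — ~d is true.
  22. (~b \/ ~e \/ d) — ~e is true.

a=False, b=False, c=True, d=False, e=False, f=False, g=True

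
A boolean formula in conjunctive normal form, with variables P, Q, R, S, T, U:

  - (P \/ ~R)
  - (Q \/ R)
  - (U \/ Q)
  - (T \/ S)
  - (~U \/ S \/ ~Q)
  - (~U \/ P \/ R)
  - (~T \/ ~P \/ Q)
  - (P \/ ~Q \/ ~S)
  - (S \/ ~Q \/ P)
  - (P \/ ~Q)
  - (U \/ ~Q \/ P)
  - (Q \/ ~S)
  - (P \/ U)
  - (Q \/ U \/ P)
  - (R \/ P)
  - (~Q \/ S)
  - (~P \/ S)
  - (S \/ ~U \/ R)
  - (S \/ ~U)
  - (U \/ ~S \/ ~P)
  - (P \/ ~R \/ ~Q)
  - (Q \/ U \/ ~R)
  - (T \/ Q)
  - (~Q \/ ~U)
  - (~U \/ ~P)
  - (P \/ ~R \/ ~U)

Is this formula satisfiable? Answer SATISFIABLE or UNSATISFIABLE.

P = True:
  propagation gives S=True, Q=True, U=True; an empty clause results — contradiction.
P = False:
  propagation gives R=False; an empty clause results — contradiction.
Every branch closes, so no satisfying assignment exists.

UNSATISFIABLE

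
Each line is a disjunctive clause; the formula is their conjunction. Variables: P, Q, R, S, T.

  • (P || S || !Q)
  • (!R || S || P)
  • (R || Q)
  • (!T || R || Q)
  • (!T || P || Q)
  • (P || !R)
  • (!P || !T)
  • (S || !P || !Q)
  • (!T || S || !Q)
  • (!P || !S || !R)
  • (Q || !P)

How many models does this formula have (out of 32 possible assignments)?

3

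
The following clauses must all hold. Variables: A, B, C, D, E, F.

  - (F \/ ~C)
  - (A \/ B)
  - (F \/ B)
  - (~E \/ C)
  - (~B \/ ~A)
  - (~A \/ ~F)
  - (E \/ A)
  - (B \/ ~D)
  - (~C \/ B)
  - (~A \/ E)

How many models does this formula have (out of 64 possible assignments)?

2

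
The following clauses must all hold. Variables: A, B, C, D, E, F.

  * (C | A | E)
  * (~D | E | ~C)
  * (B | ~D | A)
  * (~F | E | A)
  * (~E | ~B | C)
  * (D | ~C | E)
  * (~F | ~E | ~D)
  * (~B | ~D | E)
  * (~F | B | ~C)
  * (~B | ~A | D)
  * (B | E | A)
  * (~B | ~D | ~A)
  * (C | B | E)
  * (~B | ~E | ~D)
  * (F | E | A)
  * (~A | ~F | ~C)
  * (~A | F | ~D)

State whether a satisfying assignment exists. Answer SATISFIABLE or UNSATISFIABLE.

Branch on A: take A = True.
Branch on B: take B = False.
The remaining clauses are satisfied by C = True, D = False, E = True, F = False.
Every clause has at least one true literal under this assignment.
So A=T, B=F, C=T, D=F, E=T, F=F is a satisfying assignment.

SATISFIABLE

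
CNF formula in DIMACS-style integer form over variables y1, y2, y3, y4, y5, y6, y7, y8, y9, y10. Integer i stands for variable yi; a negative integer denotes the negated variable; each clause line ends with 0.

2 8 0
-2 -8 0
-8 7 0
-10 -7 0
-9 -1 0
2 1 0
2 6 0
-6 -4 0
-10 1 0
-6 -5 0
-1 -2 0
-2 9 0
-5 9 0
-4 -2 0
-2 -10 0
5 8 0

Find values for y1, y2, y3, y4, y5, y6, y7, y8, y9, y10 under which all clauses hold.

y1=T  y2=F  y3=T  y4=F  y5=F  y6=T  y7=T  y8=T  y9=F  y10=F

y4 occurs only negated in the remaining clauses — set y4 = False.
y10 occurs only negated in the remaining clauses — set y10 = False.
Set y1 = True and propagate.
  then y9 is forced to False.
  then y2 is forced to False.
  then y8 is forced to True.
  then y7 is forced to True.
  then y6 is forced to True.
  then y5 is forced to False.
y3 is now unconstrained; take y3 = True.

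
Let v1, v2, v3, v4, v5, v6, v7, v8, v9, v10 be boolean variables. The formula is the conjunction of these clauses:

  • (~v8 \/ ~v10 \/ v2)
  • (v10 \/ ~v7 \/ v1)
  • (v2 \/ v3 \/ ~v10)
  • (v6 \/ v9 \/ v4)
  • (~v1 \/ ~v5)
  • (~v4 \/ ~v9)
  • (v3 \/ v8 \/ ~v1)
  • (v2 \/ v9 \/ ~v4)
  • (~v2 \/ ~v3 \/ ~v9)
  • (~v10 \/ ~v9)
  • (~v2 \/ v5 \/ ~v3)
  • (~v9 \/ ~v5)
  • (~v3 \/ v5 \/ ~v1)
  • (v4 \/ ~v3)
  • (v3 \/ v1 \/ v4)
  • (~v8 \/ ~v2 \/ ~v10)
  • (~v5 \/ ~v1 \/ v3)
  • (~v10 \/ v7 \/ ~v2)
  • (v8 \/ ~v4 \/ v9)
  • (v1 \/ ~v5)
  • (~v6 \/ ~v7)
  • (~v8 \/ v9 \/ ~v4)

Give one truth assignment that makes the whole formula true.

Try v1 = True.
  then v5 is forced to False.
  then v3 is forced to False.
  then v8 is forced to True.
Set v2 = True and propagate.
  then v10 is forced to False.
Set v4 = False and propagate.
For the remaining variables, v6 = False, v7 = True, v9 = True works.
Check each clause:
  1. (v2 \/ ~v10 \/ ~v8) — v2 is true.
  2. (v10 \/ v1 \/ ~v7) — v1 is true.
  3. (~v10 \/ v2 \/ v3) — v2 is true.
  4. (v6 \/ v4 \/ v9) — v9 is true.
  5. (~v1 \/ ~v5) — ~v5 is true.
  6. (~v9 \/ ~v4) — ~v4 is true.
  7. (v8 \/ ~v1 \/ v3) — v8 is true.
  8. (v2 \/ v9 \/ ~v4) — v9 is true.
  9. (~v2 \/ ~v9 \/ ~v3) — ~v3 is true.
  10. (~v9 \/ ~v10) — ~v10 is true.
  11. (~v2 \/ v5 \/ ~v3) — ~v3 is true.
  12. (~v5 \/ ~v9) — ~v5 is true.
  13. (~v1 \/ v5 \/ ~v3) — ~v3 is true.
  14. (v4 \/ ~v3) — ~v3 is true.
  15. (v3 \/ v4 \/ v1) — v1 is true.
  16. (~v10 \/ ~v2 \/ ~v8) — ~v10 is true.
  17. (v3 \/ ~v1 \/ ~v5) — ~v5 is true.
  18. (~v10 \/ v7 \/ ~v2) — ~v10 is true.
  19. (~v4 \/ v8 \/ v9) — v8 is true.
  20. (v1 \/ ~v5) — v1 is true.
  21. (~v7 \/ ~v6) — ~v6 is true.
  22. (~v8 \/ ~v4 \/ v9) — v9 is true.

v1 = True, v2 = True, v3 = False, v4 = False, v5 = False, v6 = False, v7 = True, v8 = True, v9 = True, v10 = False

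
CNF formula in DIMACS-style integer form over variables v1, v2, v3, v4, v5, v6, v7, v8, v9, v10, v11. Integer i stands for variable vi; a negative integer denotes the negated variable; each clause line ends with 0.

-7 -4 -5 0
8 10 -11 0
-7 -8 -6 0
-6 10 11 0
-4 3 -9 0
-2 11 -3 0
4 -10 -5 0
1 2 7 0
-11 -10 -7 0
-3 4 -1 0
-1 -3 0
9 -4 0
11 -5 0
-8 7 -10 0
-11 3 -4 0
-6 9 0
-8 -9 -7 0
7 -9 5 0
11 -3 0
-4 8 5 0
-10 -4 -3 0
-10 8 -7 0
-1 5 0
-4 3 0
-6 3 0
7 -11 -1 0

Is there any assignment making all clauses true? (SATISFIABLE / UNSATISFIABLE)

v6 occurs only negated in the remaining clauses — set v6 = False.
Set v1 = False and propagate.
The remaining clauses are satisfied by v2 = False, v3 = False, v4 = False, v5 = False, v7 = True, v8 = False, v9 = True, v10 = False, v11 = False.
So v1 = False  v2 = False  v3 = False  v4 = False  v5 = False  v6 = False  v7 = True  v8 = False  v9 = True  v10 = False  v11 = False is a satisfying assignment.

SATISFIABLE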